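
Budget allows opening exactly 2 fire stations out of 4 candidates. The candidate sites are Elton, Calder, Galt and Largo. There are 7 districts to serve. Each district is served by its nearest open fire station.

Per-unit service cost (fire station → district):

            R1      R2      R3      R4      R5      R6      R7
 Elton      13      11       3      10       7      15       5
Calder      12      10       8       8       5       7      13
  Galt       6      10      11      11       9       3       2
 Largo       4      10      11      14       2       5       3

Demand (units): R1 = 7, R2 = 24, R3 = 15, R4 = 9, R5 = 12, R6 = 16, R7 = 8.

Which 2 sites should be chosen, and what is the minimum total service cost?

With exactly 2 open, each district uses its cheapest among the chosen.
{Elton, Largo}: R1→Largo 4·7=28, R2→Largo 10·24=240, R3→Elton 3·15=45, R4→Elton 10·9=90, R5→Largo 2·12=24, R6→Largo 5·16=80, R7→Largo 3·8=24. Service cost 531.
{Elton, Galt}: service cost 565
{Calder, Largo}: service cost 588
Among all 6 size-2 choices, {Elton, Largo} is lowest.

Choose Elton and Largo; total service cost 531.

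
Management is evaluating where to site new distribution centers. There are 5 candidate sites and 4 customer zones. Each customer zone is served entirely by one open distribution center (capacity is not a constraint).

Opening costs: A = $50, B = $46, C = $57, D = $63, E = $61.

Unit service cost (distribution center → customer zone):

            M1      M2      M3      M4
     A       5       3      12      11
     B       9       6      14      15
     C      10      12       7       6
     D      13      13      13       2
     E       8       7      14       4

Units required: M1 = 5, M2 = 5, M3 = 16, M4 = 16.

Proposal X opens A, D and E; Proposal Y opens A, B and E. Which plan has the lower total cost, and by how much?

Proposal X: {A, D, E}: M1→A 5·5=25, M2→A 3·5=15, M3→A 12·16=192, M4→D 2·16=32. Service 264; fixed 174; total 438.
Proposal Y: {A, B, E}: M1→A 5·5=25, M2→A 3·5=15, M3→A 12·16=192, M4→E 4·16=64. Service 296; fixed 157; total 453.
Difference: |438 − 453| = 15.

Proposal X is cheaper by 15.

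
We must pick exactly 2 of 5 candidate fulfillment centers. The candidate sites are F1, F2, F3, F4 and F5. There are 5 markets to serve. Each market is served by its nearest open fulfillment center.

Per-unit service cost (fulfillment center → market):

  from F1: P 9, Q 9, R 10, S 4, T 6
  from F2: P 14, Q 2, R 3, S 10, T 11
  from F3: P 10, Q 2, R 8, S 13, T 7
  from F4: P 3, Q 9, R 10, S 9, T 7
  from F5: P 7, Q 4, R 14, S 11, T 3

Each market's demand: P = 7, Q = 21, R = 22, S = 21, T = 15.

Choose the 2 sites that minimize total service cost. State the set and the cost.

With exactly 2 open, each market uses its cheapest among the chosen.
{F1, F2}: P→F1 9·7=63, Q→F2 2·21=42, R→F2 3·22=66, S→F1 4·21=84, T→F1 6·15=90. Service cost 345.
{F2, F5}: service cost 412
{F2, F4}: service cost 423
Among all 10 size-2 choices, {F1, F2} is lowest.

Choose F1 and F2; total service cost 345.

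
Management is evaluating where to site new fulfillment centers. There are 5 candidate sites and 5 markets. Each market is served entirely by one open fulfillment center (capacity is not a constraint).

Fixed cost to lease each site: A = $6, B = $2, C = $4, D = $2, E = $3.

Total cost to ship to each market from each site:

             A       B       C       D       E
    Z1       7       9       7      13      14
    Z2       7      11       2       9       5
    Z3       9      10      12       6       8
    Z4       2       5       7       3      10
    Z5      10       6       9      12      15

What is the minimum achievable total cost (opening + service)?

Minimum total cost: 32

For any fixed open set, each market goes to its cheapest open site; total = fixed + service.
{B, C, D}: Z1→C 7, Z2→C 2, Z3→D 6, Z4→D 3, Z5→B 6. Service 24; fixed 8; total 32.
{C, D}: Z1→C 7, Z2→C 2, Z3→D 6, Z4→D 3, Z5→C 9. Service 27; fixed 6; total 33.
{B, C, D, E}: Z1→C 7, Z2→C 2, Z3→D 6, Z4→D 3, Z5→B 6. Service 24; fixed 11; total 35.
{A, B, C, D, E}: service 23 + fixed 17 = 40
No other subset beats 32.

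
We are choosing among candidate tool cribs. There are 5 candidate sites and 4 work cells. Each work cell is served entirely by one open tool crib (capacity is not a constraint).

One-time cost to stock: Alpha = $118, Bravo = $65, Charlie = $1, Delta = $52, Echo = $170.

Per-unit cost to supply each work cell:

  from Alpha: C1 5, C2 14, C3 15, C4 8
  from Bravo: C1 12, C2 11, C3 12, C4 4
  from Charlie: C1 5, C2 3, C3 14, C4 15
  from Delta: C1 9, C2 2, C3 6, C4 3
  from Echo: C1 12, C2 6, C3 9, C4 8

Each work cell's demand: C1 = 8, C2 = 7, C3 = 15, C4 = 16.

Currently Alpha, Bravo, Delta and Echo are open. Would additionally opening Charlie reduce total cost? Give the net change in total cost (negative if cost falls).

No — net change +1 (cost rises by 1).

Current service cost with {Alpha, Bravo, Delta, Echo}: 192.
Adding Charlie: each work cell re-picks its cheapest; new service cost 192, saving 0.
Extra fixed cost: 1. Net change = 1 − 0 = 1.
(Totals: 597 → 598.)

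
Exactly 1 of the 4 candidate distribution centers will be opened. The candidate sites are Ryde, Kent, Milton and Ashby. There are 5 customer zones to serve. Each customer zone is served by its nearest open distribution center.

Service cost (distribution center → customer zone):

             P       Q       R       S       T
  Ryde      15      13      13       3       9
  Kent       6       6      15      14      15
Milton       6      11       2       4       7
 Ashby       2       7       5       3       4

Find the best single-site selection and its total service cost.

Choose Ashby only; total service cost 21.

With exactly 1 open, each customer zone uses its cheapest among the chosen.
{Ashby}: P→Ashby 2, Q→Ashby 7, R→Ashby 5, S→Ashby 3, T→Ashby 4. Service cost 21.
{Milton}: service cost 30
{Ryde}: service cost 53
Among all 4 size-1 choices, {Ashby} is lowest.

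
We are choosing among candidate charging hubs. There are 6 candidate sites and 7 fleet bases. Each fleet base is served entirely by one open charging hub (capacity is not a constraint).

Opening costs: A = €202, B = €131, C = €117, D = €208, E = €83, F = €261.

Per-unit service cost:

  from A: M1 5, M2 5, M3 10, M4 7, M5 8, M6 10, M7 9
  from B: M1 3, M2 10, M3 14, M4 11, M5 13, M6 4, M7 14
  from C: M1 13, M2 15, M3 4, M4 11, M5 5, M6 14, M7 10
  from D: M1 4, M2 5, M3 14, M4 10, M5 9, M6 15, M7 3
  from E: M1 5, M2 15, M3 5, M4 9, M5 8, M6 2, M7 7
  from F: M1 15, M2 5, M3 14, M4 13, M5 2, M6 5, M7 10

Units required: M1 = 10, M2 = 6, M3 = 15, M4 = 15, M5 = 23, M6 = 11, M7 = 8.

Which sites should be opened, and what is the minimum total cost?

For any fixed open set, each fleet base goes to its cheapest open site; total = fixed + service.
{E}: M1→E 5·10=50, M2→E 15·6=90, M3→E 5·15=75, M4→E 9·15=135, M5→E 8·23=184, M6→E 2·11=22, M7→E 7·8=56. Service 612; fixed 83; total 695.
{C, E}: service 528 + fixed 200 = 728
{E, F}: M1→E 5·10=50, M2→F 5·6=30, M3→E 5·15=75, M4→E 9·15=135, M5→F 2·23=46, M6→E 2·11=22, M7→E 7·8=56. Service 414; fixed 344; total 758.
{A, B, C, D, E, F}: service 317 + fixed 1002 = 1319
No other subset beats 695.

Open E only; minimum total cost 695.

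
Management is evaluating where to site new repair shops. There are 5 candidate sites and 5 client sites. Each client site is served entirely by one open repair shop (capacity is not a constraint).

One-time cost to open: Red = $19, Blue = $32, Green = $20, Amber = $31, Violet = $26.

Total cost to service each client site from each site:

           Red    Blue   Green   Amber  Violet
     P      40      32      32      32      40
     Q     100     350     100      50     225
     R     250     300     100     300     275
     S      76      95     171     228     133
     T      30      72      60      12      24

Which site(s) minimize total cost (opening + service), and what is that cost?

For any fixed open set, each client site goes to its cheapest open site; total = fixed + service.
{Red, Green, Amber}: P→Green 32, Q→Amber 50, R→Green 100, S→Red 76, T→Amber 12. Service 270; fixed 70; total 340.
{Red, Green, Amber, Violet}: service 270 + fixed 96 = 366
{Red, Blue, Green, Amber}: service 270 + fixed 102 = 372
{Red, Blue, Green, Amber, Violet}: service 270 + fixed 128 = 398
No other subset beats 340.

Open Red, Green and Amber; minimum total cost 340.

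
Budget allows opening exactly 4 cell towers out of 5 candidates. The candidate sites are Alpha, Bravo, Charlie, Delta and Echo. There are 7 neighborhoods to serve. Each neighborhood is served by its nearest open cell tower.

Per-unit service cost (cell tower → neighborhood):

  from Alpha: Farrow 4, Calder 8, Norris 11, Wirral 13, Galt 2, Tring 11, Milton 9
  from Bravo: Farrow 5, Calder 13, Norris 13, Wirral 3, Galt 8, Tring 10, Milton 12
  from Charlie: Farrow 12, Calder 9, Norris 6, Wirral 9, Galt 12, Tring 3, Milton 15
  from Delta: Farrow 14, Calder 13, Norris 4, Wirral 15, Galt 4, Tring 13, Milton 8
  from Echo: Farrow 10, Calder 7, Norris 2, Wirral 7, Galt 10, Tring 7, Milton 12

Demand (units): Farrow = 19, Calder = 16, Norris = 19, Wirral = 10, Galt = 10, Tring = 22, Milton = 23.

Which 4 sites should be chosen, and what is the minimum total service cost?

With exactly 4 open, each neighborhood uses its cheapest among the chosen.
{Alpha, Bravo, Charlie, Echo}: Farrow→Alpha 4·19=76, Calder→Echo 7·16=112, Norris→Echo 2·19=38, Wirral→Bravo 3·10=30, Galt→Alpha 2·10=20, Tring→Charlie 3·22=66, Milton→Alpha 9·23=207. Service cost 549.
{Bravo, Charlie, Delta, Echo}: service cost 565
{Alpha, Charlie, Delta, Echo}: service cost 566
Among all 5 size-4 choices, {Alpha, Bravo, Charlie, Echo} is lowest.

Choose Alpha, Bravo, Charlie and Echo; total service cost 549.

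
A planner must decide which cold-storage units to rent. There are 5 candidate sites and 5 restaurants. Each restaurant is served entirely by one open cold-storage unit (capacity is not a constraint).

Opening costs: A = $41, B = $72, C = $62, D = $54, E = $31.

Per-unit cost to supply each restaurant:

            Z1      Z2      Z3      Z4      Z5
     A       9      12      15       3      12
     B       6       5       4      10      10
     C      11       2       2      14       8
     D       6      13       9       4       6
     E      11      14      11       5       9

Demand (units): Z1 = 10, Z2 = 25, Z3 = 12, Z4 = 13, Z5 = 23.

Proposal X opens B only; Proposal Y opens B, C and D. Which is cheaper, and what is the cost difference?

Proposal Y is cheaper by 153.

Proposal X: {B}: Z1→B 6·10=60, Z2→B 5·25=125, Z3→B 4·12=48, Z4→B 10·13=130, Z5→B 10·23=230. Service 593; fixed 72; total 665.
Proposal Y: {B, C, D}: Z1→B 6·10=60, Z2→C 2·25=50, Z3→C 2·12=24, Z4→D 4·13=52, Z5→D 6·23=138. Service 324; fixed 188; total 512.
Difference: |665 − 512| = 153.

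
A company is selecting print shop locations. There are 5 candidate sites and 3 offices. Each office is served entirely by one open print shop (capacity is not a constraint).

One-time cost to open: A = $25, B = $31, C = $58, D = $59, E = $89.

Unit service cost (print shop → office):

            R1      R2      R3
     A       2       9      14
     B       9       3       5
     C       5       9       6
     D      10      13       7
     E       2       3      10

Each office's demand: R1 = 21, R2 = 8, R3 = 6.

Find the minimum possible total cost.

For any fixed open set, each office goes to its cheapest open site; total = fixed + service.
{A, B}: R1→A 2·21=42, R2→B 3·8=24, R3→B 5·6=30. Service 96; fixed 56; total 152.
{A, B, C}: service 96 + fixed 114 = 210
{A, B, D}: service 96 + fixed 115 = 211
{A, B, C, D, E}: service 96 + fixed 262 = 358
No other subset beats 152.

Minimum total cost: 152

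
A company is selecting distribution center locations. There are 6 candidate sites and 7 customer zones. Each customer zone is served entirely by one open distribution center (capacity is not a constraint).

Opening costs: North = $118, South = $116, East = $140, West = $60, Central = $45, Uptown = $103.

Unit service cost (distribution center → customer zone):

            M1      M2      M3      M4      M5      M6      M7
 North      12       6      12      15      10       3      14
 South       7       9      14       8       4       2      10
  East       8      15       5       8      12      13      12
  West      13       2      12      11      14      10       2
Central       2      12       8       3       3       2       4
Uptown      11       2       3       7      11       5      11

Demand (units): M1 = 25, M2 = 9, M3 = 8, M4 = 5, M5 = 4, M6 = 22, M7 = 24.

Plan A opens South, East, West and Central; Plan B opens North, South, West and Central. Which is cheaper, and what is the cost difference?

Plan A: {South, East, West, Central}: M1→Central 2·25=50, M2→West 2·9=18, M3→East 5·8=40, M4→Central 3·5=15, M5→Central 3·4=12, M6→South 2·22=44, M7→West 2·24=48. Service 227; fixed 361; total 588.
Plan B: {North, South, West, Central}: M1→Central 2·25=50, M2→West 2·9=18, M3→Central 8·8=64, M4→Central 3·5=15, M5→Central 3·4=12, M6→South 2·22=44, M7→West 2·24=48. Service 251; fixed 339; total 590.
Difference: |588 − 590| = 2.

Plan A is cheaper by 2.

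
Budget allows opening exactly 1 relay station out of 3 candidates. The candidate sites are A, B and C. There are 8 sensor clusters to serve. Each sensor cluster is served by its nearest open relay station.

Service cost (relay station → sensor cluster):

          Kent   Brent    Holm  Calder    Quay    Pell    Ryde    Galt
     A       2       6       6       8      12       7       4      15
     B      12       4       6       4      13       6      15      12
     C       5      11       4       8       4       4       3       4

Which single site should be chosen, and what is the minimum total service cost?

With exactly 1 open, each sensor cluster uses its cheapest among the chosen.
{C}: Kent→C 5, Brent→C 11, Holm→C 4, Calder→C 8, Quay→C 4, Pell→C 4, Ryde→C 3, Galt→C 4. Service cost 43.
{A}: service cost 60
{B}: service cost 72
Among all 3 size-1 choices, {C} is lowest.

Choose C only; total service cost 43.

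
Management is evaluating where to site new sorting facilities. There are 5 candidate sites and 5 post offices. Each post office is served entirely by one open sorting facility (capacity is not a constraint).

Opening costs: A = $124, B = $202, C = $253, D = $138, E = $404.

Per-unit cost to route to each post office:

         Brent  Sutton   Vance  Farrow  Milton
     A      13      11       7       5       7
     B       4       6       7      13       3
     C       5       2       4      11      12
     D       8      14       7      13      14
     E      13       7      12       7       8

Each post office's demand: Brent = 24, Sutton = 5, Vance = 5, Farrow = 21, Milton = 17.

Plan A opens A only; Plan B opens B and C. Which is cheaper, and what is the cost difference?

Plan A is cheaper by 113.

Plan A: {A}: Brent→A 13·24=312, Sutton→A 11·5=55, Vance→A 7·5=35, Farrow→A 5·21=105, Milton→A 7·17=119. Service 626; fixed 124; total 750.
Plan B: {B, C}: Brent→B 4·24=96, Sutton→C 2·5=10, Vance→C 4·5=20, Farrow→C 11·21=231, Milton→B 3·17=51. Service 408; fixed 455; total 863.
Difference: |750 − 863| = 113.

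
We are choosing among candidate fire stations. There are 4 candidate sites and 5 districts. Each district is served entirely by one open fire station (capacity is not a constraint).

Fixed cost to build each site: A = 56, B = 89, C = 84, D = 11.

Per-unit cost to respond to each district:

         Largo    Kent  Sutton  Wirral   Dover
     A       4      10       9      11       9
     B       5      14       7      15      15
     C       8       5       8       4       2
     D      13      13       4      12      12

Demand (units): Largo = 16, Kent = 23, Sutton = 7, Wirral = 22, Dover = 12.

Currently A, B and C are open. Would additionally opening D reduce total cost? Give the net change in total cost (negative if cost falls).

Yes — net change −10 (cost falls by 10).

Current service cost with {A, B, C}: 340.
Adding D: each district re-picks its cheapest; new service cost 319, saving 21.
Extra fixed cost: 11. Net change = 11 − 21 = -10.
(Totals: 569 → 559.)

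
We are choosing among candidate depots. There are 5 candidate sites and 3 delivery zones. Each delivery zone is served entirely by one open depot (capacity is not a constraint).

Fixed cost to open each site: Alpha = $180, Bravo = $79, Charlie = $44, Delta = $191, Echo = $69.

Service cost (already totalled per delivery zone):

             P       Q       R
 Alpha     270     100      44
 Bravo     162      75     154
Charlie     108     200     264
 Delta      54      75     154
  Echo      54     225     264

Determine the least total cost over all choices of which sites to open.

For any fixed open set, each delivery zone goes to its cheapest open site; total = fixed + service.
{Bravo, Echo}: P→Echo 54, Q→Bravo 75, R→Bravo 154. Service 283; fixed 148; total 431.
{Alpha, Echo}: service 198 + fixed 249 = 447
{Bravo, Charlie}: service 337 + fixed 123 = 460
{Alpha, Bravo, Charlie, Delta, Echo}: service 173 + fixed 563 = 736
No other subset beats 431.

Minimum total cost: 431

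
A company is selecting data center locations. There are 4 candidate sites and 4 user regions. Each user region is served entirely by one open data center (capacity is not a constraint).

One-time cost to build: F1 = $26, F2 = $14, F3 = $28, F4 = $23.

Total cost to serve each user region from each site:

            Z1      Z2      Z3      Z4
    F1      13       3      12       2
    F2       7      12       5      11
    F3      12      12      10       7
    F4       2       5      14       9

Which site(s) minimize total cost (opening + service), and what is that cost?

For any fixed open set, each user region goes to its cheapest open site; total = fixed + service.
{F2}: Z1→F2 7, Z2→F2 12, Z3→F2 5, Z4→F2 11. Service 35; fixed 14; total 49.
{F4}: Z1→F4 2, Z2→F4 5, Z3→F4 14, Z4→F4 9. Service 30; fixed 23; total 53.
{F1}: service 30 + fixed 26 = 56
{F1, F2, F3, F4}: service 12 + fixed 91 = 103
(All 15 nonempty subsets were checked; F2 only is lowest.)

Open F2 only; minimum total cost 49.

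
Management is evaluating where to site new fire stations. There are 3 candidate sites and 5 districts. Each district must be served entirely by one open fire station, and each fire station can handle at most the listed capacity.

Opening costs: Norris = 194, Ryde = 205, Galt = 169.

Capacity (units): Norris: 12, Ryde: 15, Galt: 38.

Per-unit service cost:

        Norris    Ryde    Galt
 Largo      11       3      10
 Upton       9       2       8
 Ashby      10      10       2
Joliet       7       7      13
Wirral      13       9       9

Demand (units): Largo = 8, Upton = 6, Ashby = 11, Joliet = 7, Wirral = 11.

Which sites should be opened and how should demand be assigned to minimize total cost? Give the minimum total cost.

Minimum total cost: 616

Open {Ryde, Galt}: Largo→Ryde 3·8=24, Upton→Galt 8·6=48, Ashby→Galt 2·11=22, Joliet→Ryde 7·7=49, Wirral→Galt 9·11=99.
Loads: Ryde carries 15/15, Galt carries 28/38. Service 242; fixed 374; total 616.
Next best feasible plan costs 622.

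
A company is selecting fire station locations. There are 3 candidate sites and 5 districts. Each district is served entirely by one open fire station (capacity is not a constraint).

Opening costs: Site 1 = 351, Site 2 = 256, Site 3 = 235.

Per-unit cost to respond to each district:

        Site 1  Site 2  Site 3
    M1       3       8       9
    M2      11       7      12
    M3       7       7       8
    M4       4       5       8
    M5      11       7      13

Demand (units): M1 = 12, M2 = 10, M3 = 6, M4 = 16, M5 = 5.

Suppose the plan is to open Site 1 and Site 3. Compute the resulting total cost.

Total cost: 893

Each district is assigned to its cheapest site among the open ones.
{Site 1, Site 3}: M1→Site 1 3·12=36, M2→Site 1 11·10=110, M3→Site 1 7·6=42, M4→Site 1 4·16=64, M5→Site 1 11·5=55. Service 307; fixed 586; total 893.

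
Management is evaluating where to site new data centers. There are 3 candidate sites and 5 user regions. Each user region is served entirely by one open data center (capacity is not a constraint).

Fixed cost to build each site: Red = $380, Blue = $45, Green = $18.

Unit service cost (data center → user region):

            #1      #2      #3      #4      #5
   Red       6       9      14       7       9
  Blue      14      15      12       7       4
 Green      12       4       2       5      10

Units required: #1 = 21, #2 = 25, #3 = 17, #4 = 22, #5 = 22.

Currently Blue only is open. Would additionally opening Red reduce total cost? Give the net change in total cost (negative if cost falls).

Current service cost with {Blue}: 1115.
Adding Red: each user region re-picks its cheapest; new service cost 797, saving 318.
Extra fixed cost: 380. Net change = 380 − 318 = 62.
(Totals: 1160 → 1222.)

No — net change +62 (cost rises by 62).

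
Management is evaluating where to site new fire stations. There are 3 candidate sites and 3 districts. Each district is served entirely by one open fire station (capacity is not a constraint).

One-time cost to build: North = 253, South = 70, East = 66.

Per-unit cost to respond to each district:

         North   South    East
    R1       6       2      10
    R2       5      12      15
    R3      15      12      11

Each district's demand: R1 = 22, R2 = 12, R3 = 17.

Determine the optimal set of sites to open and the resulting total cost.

For any fixed open set, each district goes to its cheapest open site; total = fixed + service.
{South}: R1→South 2·22=44, R2→South 12·12=144, R3→South 12·17=204. Service 392; fixed 70; total 462.
{South, East}: service 375 + fixed 136 = 511
{North, South}: service 308 + fixed 323 = 631
{North, South, East}: service 291 + fixed 389 = 680
No other subset beats 462.

Open South only; minimum total cost 462.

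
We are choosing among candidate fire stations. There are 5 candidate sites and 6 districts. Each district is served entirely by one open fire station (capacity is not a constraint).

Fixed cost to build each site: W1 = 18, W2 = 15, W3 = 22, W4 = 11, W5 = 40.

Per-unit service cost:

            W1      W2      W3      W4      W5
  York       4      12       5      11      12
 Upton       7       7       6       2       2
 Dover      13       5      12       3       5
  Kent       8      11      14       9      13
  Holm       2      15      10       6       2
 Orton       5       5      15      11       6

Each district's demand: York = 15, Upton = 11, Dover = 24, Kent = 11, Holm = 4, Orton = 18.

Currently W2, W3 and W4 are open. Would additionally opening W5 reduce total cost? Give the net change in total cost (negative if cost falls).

Current service cost with {W2, W3, W4}: 382.
Adding W5: each district re-picks its cheapest; new service cost 366, saving 16.
Extra fixed cost: 40. Net change = 40 − 16 = 24.
(Totals: 430 → 454.)

No — net change +24 (cost rises by 24).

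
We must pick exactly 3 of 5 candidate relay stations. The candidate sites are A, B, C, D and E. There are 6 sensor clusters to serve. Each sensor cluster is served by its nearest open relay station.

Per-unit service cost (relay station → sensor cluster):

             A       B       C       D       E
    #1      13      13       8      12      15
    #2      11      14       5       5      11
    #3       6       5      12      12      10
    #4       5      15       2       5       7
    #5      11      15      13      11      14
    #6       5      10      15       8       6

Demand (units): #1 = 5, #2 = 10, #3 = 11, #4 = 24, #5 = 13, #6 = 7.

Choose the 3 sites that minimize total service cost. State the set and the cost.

With exactly 3 open, each sensor cluster uses its cheapest among the chosen.
{A, B, C}: #1→C 8·5=40, #2→C 5·10=50, #3→B 5·11=55, #4→C 2·24=48, #5→A 11·13=143, #6→A 5·7=35. Service cost 371.
{A, C, D}: service cost 382
{A, C, E}: service cost 382
Among all 10 size-3 choices, {A, B, C} is lowest.

Choose A, B and C; total service cost 371.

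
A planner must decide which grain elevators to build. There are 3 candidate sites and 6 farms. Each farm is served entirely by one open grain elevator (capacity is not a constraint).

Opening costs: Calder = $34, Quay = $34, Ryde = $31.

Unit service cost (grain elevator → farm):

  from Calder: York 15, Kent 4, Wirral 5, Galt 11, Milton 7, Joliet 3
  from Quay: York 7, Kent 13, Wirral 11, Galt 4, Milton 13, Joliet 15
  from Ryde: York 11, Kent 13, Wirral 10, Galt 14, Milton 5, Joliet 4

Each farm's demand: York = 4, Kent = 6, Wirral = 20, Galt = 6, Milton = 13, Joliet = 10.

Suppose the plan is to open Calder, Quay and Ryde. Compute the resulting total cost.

Each farm is assigned to its cheapest site among the open ones.
{Calder, Quay, Ryde}: York→Quay 7·4=28, Kent→Calder 4·6=24, Wirral→Calder 5·20=100, Galt→Quay 4·6=24, Milton→Ryde 5·13=65, Joliet→Calder 3·10=30. Service 271; fixed 99; total 370.

Total cost: 370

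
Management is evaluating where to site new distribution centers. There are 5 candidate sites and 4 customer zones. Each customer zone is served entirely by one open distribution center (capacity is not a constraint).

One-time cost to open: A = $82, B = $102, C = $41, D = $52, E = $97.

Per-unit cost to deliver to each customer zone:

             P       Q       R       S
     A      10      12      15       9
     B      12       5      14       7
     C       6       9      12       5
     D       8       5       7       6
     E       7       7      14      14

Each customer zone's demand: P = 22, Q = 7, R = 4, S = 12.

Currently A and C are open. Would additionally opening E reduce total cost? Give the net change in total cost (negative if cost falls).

Current service cost with {A, C}: 303.
Adding E: each customer zone re-picks its cheapest; new service cost 289, saving 14.
Extra fixed cost: 97. Net change = 97 − 14 = 83.
(Totals: 426 → 509.)

No — net change +83 (cost rises by 83).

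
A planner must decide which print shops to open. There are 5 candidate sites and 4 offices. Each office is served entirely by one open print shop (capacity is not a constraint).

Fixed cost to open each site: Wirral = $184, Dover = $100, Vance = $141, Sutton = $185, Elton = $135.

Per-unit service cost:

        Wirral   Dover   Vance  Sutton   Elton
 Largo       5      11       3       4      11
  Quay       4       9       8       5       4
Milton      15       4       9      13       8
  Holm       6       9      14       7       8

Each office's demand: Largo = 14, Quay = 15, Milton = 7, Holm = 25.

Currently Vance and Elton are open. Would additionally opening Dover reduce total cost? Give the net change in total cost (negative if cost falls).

No — net change +72 (cost rises by 72).

Current service cost with {Vance, Elton}: 358.
Adding Dover: each office re-picks its cheapest; new service cost 330, saving 28.
Extra fixed cost: 100. Net change = 100 − 28 = 72.
(Totals: 634 → 706.)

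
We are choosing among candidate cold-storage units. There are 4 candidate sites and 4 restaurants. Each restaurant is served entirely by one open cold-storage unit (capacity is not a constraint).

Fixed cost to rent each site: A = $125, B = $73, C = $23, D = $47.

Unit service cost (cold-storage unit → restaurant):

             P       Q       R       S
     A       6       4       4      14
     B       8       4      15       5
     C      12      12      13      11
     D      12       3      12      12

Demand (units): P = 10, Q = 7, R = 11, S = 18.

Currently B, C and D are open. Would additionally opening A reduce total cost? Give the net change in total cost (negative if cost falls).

Current service cost with {B, C, D}: 323.
Adding A: each restaurant re-picks its cheapest; new service cost 215, saving 108.
Extra fixed cost: 125. Net change = 125 − 108 = 17.
(Totals: 466 → 483.)

No — net change +17 (cost rises by 17).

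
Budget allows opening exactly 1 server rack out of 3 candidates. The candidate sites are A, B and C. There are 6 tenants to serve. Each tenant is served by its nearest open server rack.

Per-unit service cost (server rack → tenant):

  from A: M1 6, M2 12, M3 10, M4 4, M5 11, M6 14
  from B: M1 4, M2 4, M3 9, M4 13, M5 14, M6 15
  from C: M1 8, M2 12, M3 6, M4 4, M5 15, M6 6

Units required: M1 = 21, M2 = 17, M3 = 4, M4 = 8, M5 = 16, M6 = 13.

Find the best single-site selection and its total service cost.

With exactly 1 open, each tenant uses its cheapest among the chosen.
{B}: M1→B 4·21=84, M2→B 4·17=68, M3→B 9·4=36, M4→B 13·8=104, M5→B 14·16=224, M6→B 15·13=195. Service cost 711.
{C}: service cost 746
{A}: service cost 760
Among all 3 size-1 choices, {B} is lowest.

Choose B only; total service cost 711.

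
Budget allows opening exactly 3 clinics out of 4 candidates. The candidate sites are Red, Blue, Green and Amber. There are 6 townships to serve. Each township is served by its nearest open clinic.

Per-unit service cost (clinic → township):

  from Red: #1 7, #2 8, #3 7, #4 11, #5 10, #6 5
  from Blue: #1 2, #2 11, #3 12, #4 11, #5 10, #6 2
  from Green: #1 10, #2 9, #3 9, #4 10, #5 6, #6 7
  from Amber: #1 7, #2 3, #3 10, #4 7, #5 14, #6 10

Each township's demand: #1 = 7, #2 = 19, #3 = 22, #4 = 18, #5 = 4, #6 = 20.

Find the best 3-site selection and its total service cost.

Choose Red, Blue and Amber; total service cost 431.

With exactly 3 open, each township uses its cheapest among the chosen.
{Red, Blue, Amber}: #1→Blue 2·7=14, #2→Amber 3·19=57, #3→Red 7·22=154, #4→Amber 7·18=126, #5→Red 10·4=40, #6→Blue 2·20=40. Service cost 431.
{Blue, Green, Amber}: service cost 459
{Red, Green, Amber}: service cost 510
Among all 4 size-3 choices, {Red, Blue, Amber} is lowest.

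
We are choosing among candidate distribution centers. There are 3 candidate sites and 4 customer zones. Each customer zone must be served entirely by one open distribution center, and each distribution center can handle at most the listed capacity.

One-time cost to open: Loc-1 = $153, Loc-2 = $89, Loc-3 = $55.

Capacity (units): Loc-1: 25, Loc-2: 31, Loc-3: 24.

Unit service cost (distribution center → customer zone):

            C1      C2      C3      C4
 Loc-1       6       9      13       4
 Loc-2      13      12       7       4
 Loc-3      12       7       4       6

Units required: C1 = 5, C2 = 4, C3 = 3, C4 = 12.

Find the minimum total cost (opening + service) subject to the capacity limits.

Minimum total cost: 227

Open {Loc-3}: C1→Loc-3 12·5=60, C2→Loc-3 7·4=28, C3→Loc-3 4·3=12, C4→Loc-3 6·12=72.
Loads: Loc-3 carries 24/24. Service 172; fixed 55; total 227.
Next best feasible plan costs 271.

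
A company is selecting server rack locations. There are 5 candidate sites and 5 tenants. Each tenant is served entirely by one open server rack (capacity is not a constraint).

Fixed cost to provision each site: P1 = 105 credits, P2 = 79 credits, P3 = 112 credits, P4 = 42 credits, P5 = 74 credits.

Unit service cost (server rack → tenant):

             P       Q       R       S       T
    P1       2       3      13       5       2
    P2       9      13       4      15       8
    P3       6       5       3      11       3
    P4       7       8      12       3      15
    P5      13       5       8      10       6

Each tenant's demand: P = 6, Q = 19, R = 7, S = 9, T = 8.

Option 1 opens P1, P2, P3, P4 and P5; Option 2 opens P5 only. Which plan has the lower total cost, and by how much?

Option 2 is cheaper by 104.

Option 1: {P1, P2, P3, P4, P5}: P→P1 2·6=12, Q→P1 3·19=57, R→P3 3·7=21, S→P4 3·9=27, T→P1 2·8=16. Service 133; fixed 412; total 545.
Option 2: {P5}: P→P5 13·6=78, Q→P5 5·19=95, R→P5 8·7=56, S→P5 10·9=90, T→P5 6·8=48. Service 367; fixed 74; total 441.
Difference: |545 − 441| = 104.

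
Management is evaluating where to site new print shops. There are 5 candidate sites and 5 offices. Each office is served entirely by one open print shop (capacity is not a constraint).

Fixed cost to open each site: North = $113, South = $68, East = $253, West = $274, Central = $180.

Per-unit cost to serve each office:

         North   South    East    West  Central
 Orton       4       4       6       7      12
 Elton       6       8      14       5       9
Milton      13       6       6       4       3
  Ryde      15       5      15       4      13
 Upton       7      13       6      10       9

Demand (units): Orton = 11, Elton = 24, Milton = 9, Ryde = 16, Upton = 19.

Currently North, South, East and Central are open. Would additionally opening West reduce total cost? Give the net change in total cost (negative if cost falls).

Current service cost with {North, South, East, Central}: 409.
Adding West: each office re-picks its cheapest; new service cost 369, saving 40.
Extra fixed cost: 274. Net change = 274 − 40 = 234.
(Totals: 1023 → 1257.)

No — net change +234 (cost rises by 234).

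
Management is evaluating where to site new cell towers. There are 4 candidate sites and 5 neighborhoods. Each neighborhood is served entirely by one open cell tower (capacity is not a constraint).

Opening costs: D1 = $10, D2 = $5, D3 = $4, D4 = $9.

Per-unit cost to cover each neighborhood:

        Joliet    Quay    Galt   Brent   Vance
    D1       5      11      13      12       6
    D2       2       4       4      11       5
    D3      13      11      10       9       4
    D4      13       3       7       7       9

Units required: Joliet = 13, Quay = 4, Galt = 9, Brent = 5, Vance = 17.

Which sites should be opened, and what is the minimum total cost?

For any fixed open set, each neighborhood goes to its cheapest open site; total = fixed + service.
{D2, D3, D4}: Joliet→D2 2·13=26, Quay→D4 3·4=12, Galt→D2 4·9=36, Brent→D4 7·5=35, Vance→D3 4·17=68. Service 177; fixed 18; total 195.
{D2, D3}: Joliet→D2 2·13=26, Quay→D2 4·4=16, Galt→D2 4·9=36, Brent→D3 9·5=45, Vance→D3 4·17=68. Service 191; fixed 9; total 200.
{D1, D2, D3, D4}: service 177 + fixed 28 = 205
{D3}: Joliet→D3 13·13=169, Quay→D3 11·4=44, Galt→D3 10·9=90, Brent→D3 9·5=45, Vance→D3 4·17=68. Service 416; fixed 4; total 420.
No other subset beats 195.

Open D2, D3 and D4; minimum total cost 195.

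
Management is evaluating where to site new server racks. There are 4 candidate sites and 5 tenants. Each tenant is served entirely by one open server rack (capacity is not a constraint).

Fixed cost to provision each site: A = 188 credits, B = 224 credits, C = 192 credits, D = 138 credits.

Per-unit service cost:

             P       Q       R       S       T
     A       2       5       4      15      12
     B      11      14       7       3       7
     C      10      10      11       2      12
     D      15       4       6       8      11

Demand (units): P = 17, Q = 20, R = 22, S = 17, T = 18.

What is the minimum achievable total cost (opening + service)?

Minimum total cost: 811

For any fixed open set, each tenant goes to its cheapest open site; total = fixed + service.
{A, B}: P→A 2·17=34, Q→A 5·20=100, R→A 4·22=88, S→B 3·17=51, T→B 7·18=126. Service 399; fixed 412; total 811.
{A, C}: service 472 + fixed 380 = 852
{A, D}: P→A 2·17=34, Q→D 4·20=80, R→A 4·22=88, S→D 8·17=136, T→D 11·18=198. Service 536; fixed 326; total 862.
{A, B, C, D}: service 362 + fixed 742 = 1104
No other subset beats 811.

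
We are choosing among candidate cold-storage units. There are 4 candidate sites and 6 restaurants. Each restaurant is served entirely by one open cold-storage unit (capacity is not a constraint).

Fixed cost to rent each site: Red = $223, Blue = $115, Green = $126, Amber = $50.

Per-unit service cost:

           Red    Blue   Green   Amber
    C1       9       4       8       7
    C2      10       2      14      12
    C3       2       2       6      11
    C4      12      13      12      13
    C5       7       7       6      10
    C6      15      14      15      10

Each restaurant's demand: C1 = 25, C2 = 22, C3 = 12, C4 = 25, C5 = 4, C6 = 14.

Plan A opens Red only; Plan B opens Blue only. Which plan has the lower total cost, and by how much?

Plan A: {Red}: C1→Red 9·25=225, C2→Red 10·22=220, C3→Red 2·12=24, C4→Red 12·25=300, C5→Red 7·4=28, C6→Red 15·14=210. Service 1007; fixed 223; total 1230.
Plan B: {Blue}: C1→Blue 4·25=100, C2→Blue 2·22=44, C3→Blue 2·12=24, C4→Blue 13·25=325, C5→Blue 7·4=28, C6→Blue 14·14=196. Service 717; fixed 115; total 832.
Difference: |1230 − 832| = 398.

Plan B is cheaper by 398.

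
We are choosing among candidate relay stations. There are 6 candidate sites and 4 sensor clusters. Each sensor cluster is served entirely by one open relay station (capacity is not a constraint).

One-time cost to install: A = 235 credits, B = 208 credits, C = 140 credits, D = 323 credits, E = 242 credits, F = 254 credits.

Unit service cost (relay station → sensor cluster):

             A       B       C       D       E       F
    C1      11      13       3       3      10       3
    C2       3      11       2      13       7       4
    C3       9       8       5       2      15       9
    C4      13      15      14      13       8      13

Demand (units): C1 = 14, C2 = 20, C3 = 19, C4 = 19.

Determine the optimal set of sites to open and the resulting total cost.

For any fixed open set, each sensor cluster goes to its cheapest open site; total = fixed + service.
{C}: C1→C 3·14=42, C2→C 2·20=40, C3→C 5·19=95, C4→C 14·19=266. Service 443; fixed 140; total 583.
{C, E}: C1→C 3·14=42, C2→C 2·20=40, C3→C 5·19=95, C4→E 8·19=152. Service 329; fixed 382; total 711.
{B, C}: C1→C 3·14=42, C2→C 2·20=40, C3→C 5·19=95, C4→C 14·19=266. Service 443; fixed 348; total 791.
{A, B, C, D, E, F}: service 272 + fixed 1402 = 1674
No other subset beats 583.

Open C only; minimum total cost 583.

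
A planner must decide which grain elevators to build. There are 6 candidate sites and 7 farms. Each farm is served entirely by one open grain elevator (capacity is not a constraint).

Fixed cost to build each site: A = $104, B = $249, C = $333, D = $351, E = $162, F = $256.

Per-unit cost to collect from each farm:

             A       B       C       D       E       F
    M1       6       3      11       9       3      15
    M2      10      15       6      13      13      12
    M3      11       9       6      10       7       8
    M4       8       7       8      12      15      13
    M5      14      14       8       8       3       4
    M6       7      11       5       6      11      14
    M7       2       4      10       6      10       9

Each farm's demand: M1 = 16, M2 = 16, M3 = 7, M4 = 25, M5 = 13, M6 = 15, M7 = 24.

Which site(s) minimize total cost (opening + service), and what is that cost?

For any fixed open set, each farm goes to its cheapest open site; total = fixed + service.
{A, E}: M1→E 3·16=48, M2→A 10·16=160, M3→E 7·7=49, M4→A 8·25=200, M5→E 3·13=39, M6→A 7·15=105, M7→A 2·24=48. Service 649; fixed 266; total 915.
{A}: service 868 + fixed 104 = 972
{A, F}: M1→A 6·16=96, M2→A 10·16=160, M3→F 8·7=56, M4→A 8·25=200, M5→F 4·13=52, M6→A 7·15=105, M7→A 2·24=48. Service 717; fixed 360; total 1077.
{A, B, C, D, E, F}: service 523 + fixed 1455 = 1978
No other subset beats 915.

Open A and E; minimum total cost 915.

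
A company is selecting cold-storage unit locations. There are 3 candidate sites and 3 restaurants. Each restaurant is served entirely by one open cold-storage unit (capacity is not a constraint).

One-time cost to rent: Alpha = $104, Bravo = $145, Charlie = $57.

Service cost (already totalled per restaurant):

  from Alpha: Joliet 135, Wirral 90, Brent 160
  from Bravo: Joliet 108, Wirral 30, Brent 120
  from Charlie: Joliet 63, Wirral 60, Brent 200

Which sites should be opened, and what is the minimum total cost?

For any fixed open set, each restaurant goes to its cheapest open site; total = fixed + service.
{Charlie}: Joliet→Charlie 63, Wirral→Charlie 60, Brent→Charlie 200. Service 323; fixed 57; total 380.
{Bravo}: service 258 + fixed 145 = 403
{Bravo, Charlie}: Joliet→Charlie 63, Wirral→Bravo 30, Brent→Bravo 120. Service 213; fixed 202; total 415.
{Alpha, Bravo, Charlie}: Joliet→Charlie 63, Wirral→Bravo 30, Brent→Bravo 120. Service 213; fixed 306; total 519.
No other subset beats 380.

Open Charlie only; minimum total cost 380.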